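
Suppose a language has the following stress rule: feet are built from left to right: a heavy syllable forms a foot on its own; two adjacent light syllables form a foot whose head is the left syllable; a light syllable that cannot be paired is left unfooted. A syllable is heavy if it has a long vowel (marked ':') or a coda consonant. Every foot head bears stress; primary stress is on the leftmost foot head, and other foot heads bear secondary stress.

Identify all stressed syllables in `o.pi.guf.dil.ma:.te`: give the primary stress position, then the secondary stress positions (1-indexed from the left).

Weights: 1 o L, 2 pi L, 3 guf H, 4 dil H, 5 ma: H, 6 te L.
Parse left to right (heavy = foot alone; LL = one foot; stranded L unfooted): (ˈo.pi) (ˈguf) (ˈdil) (ˈma:) te.
Foot heads: 1, 3, 4, 5.
Primary stress on the leftmost head = syllable 1.
Secondary stress on 3, 4, 5: ˈo.pi.ˌguf.ˌdil.ˌma:.te.

primary 1, secondary 3, 4, 5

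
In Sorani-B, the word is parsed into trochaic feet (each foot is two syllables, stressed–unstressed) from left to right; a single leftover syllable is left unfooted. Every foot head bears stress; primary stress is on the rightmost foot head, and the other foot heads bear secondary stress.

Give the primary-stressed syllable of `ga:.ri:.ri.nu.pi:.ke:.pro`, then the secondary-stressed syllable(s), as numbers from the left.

Parse left to right into trochaic (ˈσσ) feet: (ˈga:.ri:) (ˈri.nu) (ˈpi:.ke:) pro. Syllable 7 is left unfooted.
Foot heads (stressed positions): 1, 3, 5.
End Rule Rightmost: primary stress on the rightmost head = syllable 5.
Secondary stress on 1, 3: ˌga:.ri:.ˌri.nu.ˈpi:.ke:.pro.

primary 5, secondary 1, 3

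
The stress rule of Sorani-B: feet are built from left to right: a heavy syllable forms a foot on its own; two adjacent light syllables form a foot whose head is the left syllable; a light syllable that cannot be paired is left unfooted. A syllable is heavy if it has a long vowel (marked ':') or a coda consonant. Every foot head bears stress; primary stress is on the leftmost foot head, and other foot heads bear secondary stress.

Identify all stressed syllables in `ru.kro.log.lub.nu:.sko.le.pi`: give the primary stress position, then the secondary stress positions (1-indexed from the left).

Weights: 1 ru L, 2 kro L, 3 log H, 4 lub H, 5 nu: H, 6 sko L, 7 le L, 8 pi L.
Parse left to right (heavy = foot alone; LL = one foot; stranded L unfooted): (ˈru.kro) (ˈlog) (ˈlub) (ˈnu:) (ˈsko.le) pi.
Foot heads: 1, 3, 4, 5, 6.
Primary stress on the leftmost head = syllable 1.
Secondary stress on 3, 4, 5, 6: ˈru.kro.ˌlog.ˌlub.ˌnu:.ˌsko.le.pi.

primary 1, secondary 3, 4, 5, 6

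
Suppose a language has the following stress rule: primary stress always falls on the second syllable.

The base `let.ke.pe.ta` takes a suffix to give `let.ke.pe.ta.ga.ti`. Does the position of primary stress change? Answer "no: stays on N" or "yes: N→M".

Base `let.ke.pe.ta` (4 syllables):
  The word has 4 syllables; the second syllable is syllable 2 (ke).
  → primary stress on syllable 2.
Suffixed `let.ke.pe.ta.ga.ti` (6 syllables):
  The word has 6 syllables; the second syllable is syllable 2 (ke).
  → primary stress on syllable 2.

no: stays on 2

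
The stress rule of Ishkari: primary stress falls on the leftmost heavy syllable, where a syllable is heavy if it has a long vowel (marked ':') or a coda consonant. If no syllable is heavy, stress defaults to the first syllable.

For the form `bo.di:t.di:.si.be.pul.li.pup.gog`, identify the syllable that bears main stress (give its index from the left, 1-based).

Weights: 1 bo L, 2 di:t H, 3 di: H, 4 si L, 5 be L, 6 pul H, 7 li L, 8 pup H, 9 gog H.
Heavy syllables in the domain: 2, 3, 6, 8, 9. The leftmost is syllable 2 (di:t).
Primary stress: syllable 2 → bo.ˈdi:t.di:.si.be.pul.li.pup.gog.

2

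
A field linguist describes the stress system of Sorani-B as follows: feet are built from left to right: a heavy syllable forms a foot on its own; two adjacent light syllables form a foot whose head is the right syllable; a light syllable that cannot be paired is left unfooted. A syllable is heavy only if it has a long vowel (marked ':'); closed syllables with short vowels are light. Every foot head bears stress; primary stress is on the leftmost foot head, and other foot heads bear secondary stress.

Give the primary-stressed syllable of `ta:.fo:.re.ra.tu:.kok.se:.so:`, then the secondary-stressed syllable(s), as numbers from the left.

primary 1, secondary 2, 4, 5, 7, 8

Weights: 1 ta: H, 2 fo: H, 3 re L, 4 ra L, 5 tu: H, 6 kok L, 7 se: H, 8 so: H.
Parse left to right (heavy = foot alone; LL = one foot; stranded L unfooted): (ˈta:) (ˈfo:) (re.ˈra) (ˈtu:) kok (ˈse:) (ˈso:).
Foot heads: 1, 2, 4, 5, 7, 8.
Primary stress on the leftmost head = syllable 1.
Secondary stress on 2, 4, 5, 7, 8: ˈta:.ˌfo:.re.ˌra.ˌtu:.kok.ˌse:.ˌso:.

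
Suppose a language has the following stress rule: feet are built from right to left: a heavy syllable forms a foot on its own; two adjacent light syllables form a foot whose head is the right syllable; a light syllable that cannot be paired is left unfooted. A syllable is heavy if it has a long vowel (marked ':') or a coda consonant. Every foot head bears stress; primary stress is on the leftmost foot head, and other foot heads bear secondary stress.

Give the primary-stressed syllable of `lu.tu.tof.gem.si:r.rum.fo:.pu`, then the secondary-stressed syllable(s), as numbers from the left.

Weights: 1 lu L, 2 tu L, 3 tof H, 4 gem H, 5 si:r H, 6 rum H, 7 fo: H, 8 pu L.
Parse right to left (heavy = foot alone; LL = one foot; stranded L unfooted): (lu.ˈtu) (ˈtof) (ˈgem) (ˈsi:r) (ˈrum) (ˈfo:) pu.
Foot heads: 2, 3, 4, 5, 6, 7.
Primary stress on the leftmost head = syllable 2.
Secondary stress on 3, 4, 5, 6, 7: lu.ˈtu.ˌtof.ˌgem.ˌsi:r.ˌrum.ˌfo:.pu.

primary 2, secondary 3, 4, 5, 6, 7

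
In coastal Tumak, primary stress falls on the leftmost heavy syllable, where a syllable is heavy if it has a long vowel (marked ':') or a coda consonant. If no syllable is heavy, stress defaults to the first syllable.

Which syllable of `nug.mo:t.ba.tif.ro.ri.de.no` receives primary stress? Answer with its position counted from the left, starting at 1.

1

Weights: 1 nug H, 2 mo:t H, 3 ba L, 4 tif H, 5 ro L, 6 ri L, 7 de L, 8 no L.
Heavy syllables in the domain: 1, 2, 4. The leftmost is syllable 1 (nug).
Primary stress: syllable 1 → ˈnug.mo:t.ba.tif.ro.ri.de.no.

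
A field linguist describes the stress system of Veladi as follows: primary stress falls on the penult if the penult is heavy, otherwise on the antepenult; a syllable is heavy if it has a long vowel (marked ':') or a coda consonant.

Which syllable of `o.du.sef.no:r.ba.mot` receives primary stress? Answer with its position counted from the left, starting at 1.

Weights: 4 no:r H, 5 ba L, 6 mot H.
The penult (syllable 5, ba) is light, so stress falls on the antepenult (syllable 4, no:r).
Primary stress: syllable 4 → o.du.sef.ˈno:r.ba.mot.

4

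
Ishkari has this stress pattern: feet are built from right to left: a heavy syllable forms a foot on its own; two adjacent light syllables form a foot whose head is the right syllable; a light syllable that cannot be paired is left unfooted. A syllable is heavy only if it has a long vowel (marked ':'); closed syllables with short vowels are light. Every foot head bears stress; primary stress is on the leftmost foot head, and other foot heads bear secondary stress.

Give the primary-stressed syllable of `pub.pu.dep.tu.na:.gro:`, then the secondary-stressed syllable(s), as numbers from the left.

primary 2, secondary 4, 5, 6

Weights: 1 pub L, 2 pu L, 3 dep L, 4 tu L, 5 na: H, 6 gro: H.
Parse right to left (heavy = foot alone; LL = one foot; stranded L unfooted): (pub.ˈpu) (dep.ˈtu) (ˈna:) (ˈgro:).
Foot heads: 2, 4, 5, 6.
Primary stress on the leftmost head = syllable 2.
Secondary stress on 4, 5, 6: pub.ˈpu.dep.ˌtu.ˌna:.ˌgro:.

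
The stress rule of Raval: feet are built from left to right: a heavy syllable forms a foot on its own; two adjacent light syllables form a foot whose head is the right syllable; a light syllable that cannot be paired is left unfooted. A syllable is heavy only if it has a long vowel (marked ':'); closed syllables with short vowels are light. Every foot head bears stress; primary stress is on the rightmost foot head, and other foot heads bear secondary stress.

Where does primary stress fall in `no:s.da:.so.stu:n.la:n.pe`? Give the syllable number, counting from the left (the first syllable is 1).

Weights: 1 no:s H, 2 da: H, 3 so L, 4 stu:n H, 5 la:n H, 6 pe L.
Parse left to right (heavy = foot alone; LL = one foot; stranded L unfooted): (ˈno:s) (ˈda:) so (ˈstu:n) (ˈla:n) pe.
Foot heads: 1, 2, 4, 5.
Primary stress on the rightmost head = syllable 5.
Primary stress: syllable 5 → no:s.da:.so.stu:n.ˈla:n.pe.

5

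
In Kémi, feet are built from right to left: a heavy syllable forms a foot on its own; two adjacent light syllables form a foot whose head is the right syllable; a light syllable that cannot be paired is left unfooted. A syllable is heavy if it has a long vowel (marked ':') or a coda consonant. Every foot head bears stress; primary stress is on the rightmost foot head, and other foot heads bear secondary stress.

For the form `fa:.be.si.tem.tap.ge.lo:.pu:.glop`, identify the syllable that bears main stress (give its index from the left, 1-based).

Weights: 1 fa: H, 2 be L, 3 si L, 4 tem H, 5 tap H, 6 ge L, 7 lo: H, 8 pu: H, 9 glop H.
Parse right to left (heavy = foot alone; LL = one foot; stranded L unfooted): (ˈfa:) (be.ˈsi) (ˈtem) (ˈtap) ge (ˈlo:) (ˈpu:) (ˈglop).
Foot heads: 1, 3, 4, 5, 7, 8, 9.
Primary stress on the rightmost head = syllable 9.
Primary stress: syllable 9 → fa:.be.si.tem.tap.ge.lo:.pu:.ˈglop.

9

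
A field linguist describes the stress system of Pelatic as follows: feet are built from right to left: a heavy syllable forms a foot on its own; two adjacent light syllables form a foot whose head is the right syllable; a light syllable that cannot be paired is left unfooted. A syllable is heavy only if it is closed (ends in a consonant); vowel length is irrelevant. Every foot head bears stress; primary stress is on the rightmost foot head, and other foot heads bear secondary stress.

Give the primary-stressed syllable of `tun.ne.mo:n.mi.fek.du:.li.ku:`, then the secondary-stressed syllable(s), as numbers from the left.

Weights: 1 tun H, 2 ne L, 3 mo:n H, 4 mi L, 5 fek H, 6 du: L, 7 li L, 8 ku: L.
Parse right to left (heavy = foot alone; LL = one foot; stranded L unfooted): (ˈtun) ne (ˈmo:n) mi (ˈfek) du: (li.ˈku:).
Foot heads: 1, 3, 5, 8.
Primary stress on the rightmost head = syllable 8.
Secondary stress on 1, 3, 5: ˌtun.ne.ˌmo:n.mi.ˌfek.du:.li.ˈku:.

primary 8, secondary 1, 3, 5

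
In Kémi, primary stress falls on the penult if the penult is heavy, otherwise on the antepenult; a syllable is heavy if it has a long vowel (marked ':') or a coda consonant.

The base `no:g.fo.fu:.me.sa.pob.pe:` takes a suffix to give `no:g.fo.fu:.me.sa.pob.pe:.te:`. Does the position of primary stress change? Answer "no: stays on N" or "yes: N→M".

yes: 6→7

Base `no:g.fo.fu:.me.sa.pob.pe:` (7 syllables):
  Weights: 5 sa L, 6 pob H, 7 pe: H.
  The penult (syllable 6, pob) is heavy, so it takes stress.
  → primary stress on syllable 6.
Suffixed `no:g.fo.fu:.me.sa.pob.pe:.te:` (8 syllables):
  Weights: 6 pob H, 7 pe: H, 8 te: H.
  The penult (syllable 7, pe:) is heavy, so it takes stress.
  → primary stress on syllable 7.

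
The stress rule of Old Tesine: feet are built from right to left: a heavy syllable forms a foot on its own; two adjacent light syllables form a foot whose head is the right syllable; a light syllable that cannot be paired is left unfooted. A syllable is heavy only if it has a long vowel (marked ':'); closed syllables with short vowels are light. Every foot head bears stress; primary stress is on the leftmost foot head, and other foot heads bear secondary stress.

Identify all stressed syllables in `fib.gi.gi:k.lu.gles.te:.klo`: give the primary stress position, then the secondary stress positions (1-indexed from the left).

primary 2, secondary 3, 5, 6

Weights: 1 fib L, 2 gi L, 3 gi:k H, 4 lu L, 5 gles L, 6 te: H, 7 klo L.
Parse right to left (heavy = foot alone; LL = one foot; stranded L unfooted): (fib.ˈgi) (ˈgi:k) (lu.ˈgles) (ˈte:) klo.
Foot heads: 2, 3, 5, 6.
Primary stress on the leftmost head = syllable 2.
Secondary stress on 3, 5, 6: fib.ˈgi.ˌgi:k.lu.ˌgles.ˌte:.klo.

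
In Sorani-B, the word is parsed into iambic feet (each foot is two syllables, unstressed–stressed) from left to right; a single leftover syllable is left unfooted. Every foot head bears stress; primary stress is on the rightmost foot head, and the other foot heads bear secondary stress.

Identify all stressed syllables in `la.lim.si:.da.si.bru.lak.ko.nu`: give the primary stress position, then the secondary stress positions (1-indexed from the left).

primary 8, secondary 2, 4, 6

Parse left to right into iambic (σˈσ) feet: (la.ˈlim) (si:.ˈda) (si.ˈbru) (lak.ˈko) nu. Syllable 9 is left unfooted.
Foot heads (stressed positions): 2, 4, 6, 8.
End Rule Rightmost: primary stress on the rightmost head = syllable 8.
Secondary stress on 2, 4, 6: la.ˌlim.si:.ˌda.si.ˌbru.lak.ˈko.nu.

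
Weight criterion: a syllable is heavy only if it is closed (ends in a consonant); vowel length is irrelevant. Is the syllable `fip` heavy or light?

`fip`: short vowel, closed (coda /p/). Closed (coda /p/) → heavy.

heavy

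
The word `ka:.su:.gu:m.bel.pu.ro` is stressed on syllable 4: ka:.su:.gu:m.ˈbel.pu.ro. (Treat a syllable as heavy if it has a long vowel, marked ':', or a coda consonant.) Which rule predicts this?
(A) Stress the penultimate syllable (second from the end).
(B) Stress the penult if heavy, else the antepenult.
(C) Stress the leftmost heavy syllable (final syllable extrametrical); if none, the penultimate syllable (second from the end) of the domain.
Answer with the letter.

Rule A → syllable 5 (observed: 4).
Rule B → syllable 4 ✓.
Rule C → syllable 1 (observed: 4).

B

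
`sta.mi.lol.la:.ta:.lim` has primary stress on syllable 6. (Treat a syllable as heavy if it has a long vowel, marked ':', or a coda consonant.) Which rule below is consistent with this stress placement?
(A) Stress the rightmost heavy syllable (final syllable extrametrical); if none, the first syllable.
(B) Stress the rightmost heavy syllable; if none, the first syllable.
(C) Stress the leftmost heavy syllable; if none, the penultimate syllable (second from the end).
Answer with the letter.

Rule A → syllable 5 (observed: 6).
Rule B → syllable 6 ✓.
Rule C → syllable 3 (observed: 6).

B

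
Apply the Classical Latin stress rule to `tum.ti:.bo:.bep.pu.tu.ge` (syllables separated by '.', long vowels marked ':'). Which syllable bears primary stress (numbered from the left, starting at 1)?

5

Classical Latin: stress the penult if heavy (long vowel or closed), else the antepenult.
Weights: 5 pu L, 6 tu L, 7 ge L.
The penult (syllable 6, tu) is light, so stress falls on the antepenult (syllable 5, pu).
Stress on syllable 5: tum.ti:.bo:.bep.ˈpu.tu.ge.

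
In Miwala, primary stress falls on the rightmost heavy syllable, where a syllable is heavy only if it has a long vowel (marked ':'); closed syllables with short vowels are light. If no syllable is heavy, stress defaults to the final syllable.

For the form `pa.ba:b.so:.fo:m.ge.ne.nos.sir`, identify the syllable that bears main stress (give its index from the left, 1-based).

4

Weights: 1 pa L, 2 ba:b H, 3 so: H, 4 fo:m H, 5 ge L, 6 ne L, 7 nos L, 8 sir L.
Heavy syllables in the domain: 2, 3, 4. The rightmost is syllable 4 (fo:m).
Primary stress: syllable 4 → pa.ba:b.so:.ˈfo:m.ge.ne.nos.sir.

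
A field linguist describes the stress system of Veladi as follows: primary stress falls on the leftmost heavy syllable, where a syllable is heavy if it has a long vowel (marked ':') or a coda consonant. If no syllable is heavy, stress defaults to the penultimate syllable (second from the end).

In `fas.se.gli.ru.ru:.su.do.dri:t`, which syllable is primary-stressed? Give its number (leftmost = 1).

1

Weights: 1 fas H, 2 se L, 3 gli L, 4 ru L, 5 ru: H, 6 su L, 7 do L, 8 dri:t H.
Heavy syllables in the domain: 1, 5, 8. The leftmost is syllable 1 (fas).
Primary stress: syllable 1 → ˈfas.se.gli.ru.ru:.su.do.dri:t.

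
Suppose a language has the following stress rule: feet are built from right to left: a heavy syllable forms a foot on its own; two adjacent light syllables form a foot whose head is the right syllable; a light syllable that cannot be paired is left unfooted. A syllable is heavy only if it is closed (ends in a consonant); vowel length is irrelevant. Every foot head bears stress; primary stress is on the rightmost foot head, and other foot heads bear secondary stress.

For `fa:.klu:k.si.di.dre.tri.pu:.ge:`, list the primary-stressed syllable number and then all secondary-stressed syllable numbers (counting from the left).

primary 8, secondary 2, 4, 6

Weights: 1 fa: L, 2 klu:k H, 3 si L, 4 di L, 5 dre L, 6 tri L, 7 pu: L, 8 ge: L.
Parse right to left (heavy = foot alone; LL = one foot; stranded L unfooted): fa: (ˈklu:k) (si.ˈdi) (dre.ˈtri) (pu:.ˈge:).
Foot heads: 2, 4, 6, 8.
Primary stress on the rightmost head = syllable 8.
Secondary stress on 2, 4, 6: fa:.ˌklu:k.si.ˌdi.dre.ˌtri.pu:.ˈge:.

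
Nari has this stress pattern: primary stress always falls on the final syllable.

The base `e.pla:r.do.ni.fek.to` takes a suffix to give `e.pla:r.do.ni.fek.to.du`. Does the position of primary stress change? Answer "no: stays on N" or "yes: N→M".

Base `e.pla:r.do.ni.fek.to` (6 syllables):
  The word has 6 syllables; the final syllable is syllable 6 (to).
  → primary stress on syllable 6.
Suffixed `e.pla:r.do.ni.fek.to.du` (7 syllables):
  The word has 7 syllables; the final syllable is syllable 7 (du).
  → primary stress on syllable 7.

yes: 6→7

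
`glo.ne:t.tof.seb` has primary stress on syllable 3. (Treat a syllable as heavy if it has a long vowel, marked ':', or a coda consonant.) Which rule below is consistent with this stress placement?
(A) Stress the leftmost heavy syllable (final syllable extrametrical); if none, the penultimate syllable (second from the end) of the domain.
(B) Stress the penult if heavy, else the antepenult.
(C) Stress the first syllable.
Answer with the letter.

B

Rule A → syllable 2 (observed: 3).
Rule B → syllable 3 ✓.
Rule C → syllable 1 (observed: 3).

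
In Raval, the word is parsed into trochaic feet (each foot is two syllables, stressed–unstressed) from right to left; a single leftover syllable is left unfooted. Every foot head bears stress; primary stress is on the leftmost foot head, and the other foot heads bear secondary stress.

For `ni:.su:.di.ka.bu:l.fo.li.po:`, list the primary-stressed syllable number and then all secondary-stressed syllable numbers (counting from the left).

primary 1, secondary 3, 5, 7

Parse right to left into trochaic (ˈσσ) feet: (ˈni:.su:) (ˈdi.ka) (ˈbu:l.fo) (ˈli.po:).
Foot heads (stressed positions): 1, 3, 5, 7.
End Rule Leftmost: primary stress on the leftmost head = syllable 1.
Secondary stress on 3, 5, 7: ˈni:.su:.ˌdi.ka.ˌbu:l.fo.ˌli.po:.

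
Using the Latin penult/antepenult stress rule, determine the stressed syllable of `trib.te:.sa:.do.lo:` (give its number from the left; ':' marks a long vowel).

3

Classical Latin: stress the penult if heavy (long vowel or closed), else the antepenult.
Weights: 3 sa: H, 4 do L, 5 lo: H.
The penult (syllable 4, do) is light, so stress falls on the antepenult (syllable 3, sa:).
Stress on syllable 3: trib.te:.ˈsa:.do.lo:.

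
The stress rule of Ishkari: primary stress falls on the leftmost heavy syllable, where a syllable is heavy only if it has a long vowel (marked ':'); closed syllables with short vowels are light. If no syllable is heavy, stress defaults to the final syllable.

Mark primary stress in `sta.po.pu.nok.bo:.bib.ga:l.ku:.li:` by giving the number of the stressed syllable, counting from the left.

5

Weights: 1 sta L, 2 po L, 3 pu L, 4 nok L, 5 bo: H, 6 bib L, 7 ga:l H, 8 ku: H, 9 li: H.
Heavy syllables in the domain: 5, 7, 8, 9. The leftmost is syllable 5 (bo:).
Primary stress: syllable 5 → sta.po.pu.nok.ˈbo:.bib.ga:l.ku:.li:.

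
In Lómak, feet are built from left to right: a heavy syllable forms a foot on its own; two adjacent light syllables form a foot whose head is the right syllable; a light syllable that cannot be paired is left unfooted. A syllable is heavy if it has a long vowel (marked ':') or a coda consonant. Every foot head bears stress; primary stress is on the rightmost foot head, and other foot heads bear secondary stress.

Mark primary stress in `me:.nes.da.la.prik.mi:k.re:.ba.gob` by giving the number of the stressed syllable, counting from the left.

Weights: 1 me: H, 2 nes H, 3 da L, 4 la L, 5 prik H, 6 mi:k H, 7 re: H, 8 ba L, 9 gob H.
Parse left to right (heavy = foot alone; LL = one foot; stranded L unfooted): (ˈme:) (ˈnes) (da.ˈla) (ˈprik) (ˈmi:k) (ˈre:) ba (ˈgob).
Foot heads: 1, 2, 4, 5, 6, 7, 9.
Primary stress on the rightmost head = syllable 9.
Primary stress: syllable 9 → me:.nes.da.la.prik.mi:k.re:.ba.ˈgob.

9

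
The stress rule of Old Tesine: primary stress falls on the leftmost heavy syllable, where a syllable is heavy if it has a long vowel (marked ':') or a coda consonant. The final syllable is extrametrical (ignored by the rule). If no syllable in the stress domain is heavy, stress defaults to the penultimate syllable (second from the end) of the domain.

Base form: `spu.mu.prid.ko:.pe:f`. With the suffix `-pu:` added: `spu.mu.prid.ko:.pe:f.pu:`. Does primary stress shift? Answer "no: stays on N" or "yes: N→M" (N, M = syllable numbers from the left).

Base `spu.mu.prid.ko:.pe:f` (5 syllables):
  The final syllable (5, pe:f) is extrametrical; the stress domain is syllables 1–4.
  Weights: 1 spu L, 2 mu L, 3 prid H, 4 ko: H.
  Heavy syllables in the domain: 3, 4. The leftmost is syllable 3 (prid).
  → primary stress on syllable 3.
Suffixed `spu.mu.prid.ko:.pe:f.pu:` (6 syllables):
  The final syllable (6, pu:) is extrametrical; the stress domain is syllables 1–5.
  Weights: 1 spu L, 2 mu L, 3 prid H, 4 ko: H, 5 pe:f H.
  Heavy syllables in the domain: 3, 4, 5. The leftmost is syllable 3 (prid).
  → primary stress on syllable 3.

no: stays on 3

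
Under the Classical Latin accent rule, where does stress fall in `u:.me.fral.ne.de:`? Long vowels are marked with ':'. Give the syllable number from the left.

Classical Latin: stress the penult if heavy (long vowel or closed), else the antepenult.
Weights: 3 fral H, 4 ne L, 5 de: H.
The penult (syllable 4, ne) is light, so stress falls on the antepenult (syllable 3, fral).
Stress on syllable 3: u:.me.ˈfral.ne.de:.

3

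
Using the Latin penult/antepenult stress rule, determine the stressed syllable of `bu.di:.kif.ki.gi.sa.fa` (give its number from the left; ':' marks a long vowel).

5

Classical Latin: stress the penult if heavy (long vowel or closed), else the antepenult.
Weights: 5 gi L, 6 sa L, 7 fa L.
The penult (syllable 6, sa) is light, so stress falls on the antepenult (syllable 5, gi).
Stress on syllable 5: bu.di:.kif.ki.ˈgi.sa.fa.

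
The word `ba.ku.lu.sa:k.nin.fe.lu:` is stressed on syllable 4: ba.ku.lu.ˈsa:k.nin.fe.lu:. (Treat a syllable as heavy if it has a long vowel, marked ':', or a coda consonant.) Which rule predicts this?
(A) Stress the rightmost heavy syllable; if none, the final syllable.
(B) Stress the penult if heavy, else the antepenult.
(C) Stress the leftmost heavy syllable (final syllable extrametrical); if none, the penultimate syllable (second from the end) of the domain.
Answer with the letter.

C

Rule A → syllable 7 (observed: 4).
Rule B → syllable 5 (observed: 4).
Rule C → syllable 4 ✓.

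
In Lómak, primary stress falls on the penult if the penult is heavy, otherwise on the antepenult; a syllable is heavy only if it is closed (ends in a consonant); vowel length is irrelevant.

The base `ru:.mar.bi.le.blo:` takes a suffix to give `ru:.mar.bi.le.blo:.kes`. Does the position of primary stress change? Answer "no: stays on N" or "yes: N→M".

Base `ru:.mar.bi.le.blo:` (5 syllables):
  Weights: 3 bi L, 4 le L, 5 blo: L.
  The penult (syllable 4, le) is light, so stress falls on the antepenult (syllable 3, bi).
  → primary stress on syllable 3.
Suffixed `ru:.mar.bi.le.blo:.kes` (6 syllables):
  Weights: 4 le L, 5 blo: L, 6 kes H.
  The penult (syllable 5, blo:) is light, so stress falls on the antepenult (syllable 4, le).
  → primary stress on syllable 4.

yes: 3→4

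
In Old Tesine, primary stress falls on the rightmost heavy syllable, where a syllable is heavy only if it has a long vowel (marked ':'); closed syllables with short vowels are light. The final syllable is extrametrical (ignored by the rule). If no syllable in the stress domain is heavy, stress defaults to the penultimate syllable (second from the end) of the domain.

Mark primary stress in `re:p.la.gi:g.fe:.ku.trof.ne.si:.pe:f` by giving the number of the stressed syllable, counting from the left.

The final syllable (9, pe:f) is extrametrical; the stress domain is syllables 1–8.
Weights: 1 re:p H, 2 la L, 3 gi:g H, 4 fe: H, 5 ku L, 6 trof L, 7 ne L, 8 si: H.
Heavy syllables in the domain: 1, 3, 4, 8. The rightmost is syllable 8 (si:).
Primary stress: syllable 8 → re:p.la.gi:g.fe:.ku.trof.ne.ˈsi:.pe:f.

8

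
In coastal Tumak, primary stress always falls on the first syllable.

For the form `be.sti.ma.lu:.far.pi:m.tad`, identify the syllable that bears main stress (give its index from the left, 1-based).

The word has 7 syllables; the first syllable is syllable 1 (be).
Primary stress: syllable 1 → ˈbe.sti.ma.lu:.far.pi:m.tad.

1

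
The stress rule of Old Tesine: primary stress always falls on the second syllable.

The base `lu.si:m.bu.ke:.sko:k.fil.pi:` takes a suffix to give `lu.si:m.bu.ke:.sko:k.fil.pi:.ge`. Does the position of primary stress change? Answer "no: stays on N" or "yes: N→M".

Base `lu.si:m.bu.ke:.sko:k.fil.pi:` (7 syllables):
  The word has 7 syllables; the second syllable is syllable 2 (si:m).
  → primary stress on syllable 2.
Suffixed `lu.si:m.bu.ke:.sko:k.fil.pi:.ge` (8 syllables):
  The word has 8 syllables; the second syllable is syllable 2 (si:m).
  → primary stress on syllable 2.

no: stays on 2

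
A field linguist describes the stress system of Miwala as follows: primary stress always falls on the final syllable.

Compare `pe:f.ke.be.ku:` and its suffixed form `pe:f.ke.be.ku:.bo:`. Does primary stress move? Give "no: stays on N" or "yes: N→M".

Base `pe:f.ke.be.ku:` (4 syllables):
  The word has 4 syllables; the final syllable is syllable 4 (ku:).
  → primary stress on syllable 4.
Suffixed `pe:f.ke.be.ku:.bo:` (5 syllables):
  The word has 5 syllables; the final syllable is syllable 5 (bo:).
  → primary stress on syllable 5.

yes: 4→5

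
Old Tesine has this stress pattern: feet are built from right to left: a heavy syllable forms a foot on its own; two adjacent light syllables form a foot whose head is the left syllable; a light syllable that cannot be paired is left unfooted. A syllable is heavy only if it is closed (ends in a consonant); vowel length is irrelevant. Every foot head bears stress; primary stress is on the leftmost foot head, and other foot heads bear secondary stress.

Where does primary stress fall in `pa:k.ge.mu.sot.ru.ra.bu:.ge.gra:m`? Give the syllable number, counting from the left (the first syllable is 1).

1

Weights: 1 pa:k H, 2 ge L, 3 mu L, 4 sot H, 5 ru L, 6 ra L, 7 bu: L, 8 ge L, 9 gra:m H.
Parse right to left (heavy = foot alone; LL = one foot; stranded L unfooted): (ˈpa:k) (ˈge.mu) (ˈsot) (ˈru.ra) (ˈbu:.ge) (ˈgra:m).
Foot heads: 1, 2, 4, 5, 7, 9.
Primary stress on the leftmost head = syllable 1.
Primary stress: syllable 1 → ˈpa:k.ge.mu.sot.ru.ra.bu:.ge.gra:m.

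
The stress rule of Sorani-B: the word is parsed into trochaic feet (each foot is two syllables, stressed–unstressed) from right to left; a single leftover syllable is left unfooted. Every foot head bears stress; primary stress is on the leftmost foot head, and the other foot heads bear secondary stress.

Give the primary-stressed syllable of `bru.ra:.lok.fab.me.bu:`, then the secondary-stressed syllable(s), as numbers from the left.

primary 1, secondary 3, 5

Parse right to left into trochaic (ˈσσ) feet: (ˈbru.ra:) (ˈlok.fab) (ˈme.bu:).
Foot heads (stressed positions): 1, 3, 5.
End Rule Leftmost: primary stress on the leftmost head = syllable 1.
Secondary stress on 3, 5: ˈbru.ra:.ˌlok.fab.ˌme.bu:.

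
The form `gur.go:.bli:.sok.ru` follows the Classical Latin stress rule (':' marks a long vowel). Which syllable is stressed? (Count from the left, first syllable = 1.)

Classical Latin: stress the penult if heavy (long vowel or closed), else the antepenult.
Weights: 3 bli: H, 4 sok H, 5 ru L.
The penult (syllable 4, sok) is heavy, so it takes stress.
Stress on syllable 4: gur.go:.bli:.ˈsok.ru.

4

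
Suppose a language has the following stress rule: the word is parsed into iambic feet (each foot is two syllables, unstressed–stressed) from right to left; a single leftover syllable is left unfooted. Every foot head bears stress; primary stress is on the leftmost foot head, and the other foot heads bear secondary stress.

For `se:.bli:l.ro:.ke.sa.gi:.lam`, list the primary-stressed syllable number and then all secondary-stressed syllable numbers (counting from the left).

Parse right to left into iambic (σˈσ) feet: se: (bli:l.ˈro:) (ke.ˈsa) (gi:.ˈlam). Syllable 1 is left unfooted.
Foot heads (stressed positions): 3, 5, 7.
End Rule Leftmost: primary stress on the leftmost head = syllable 3.
Secondary stress on 5, 7: se:.bli:l.ˈro:.ke.ˌsa.gi:.ˌlam.

primary 3, secondary 5, 7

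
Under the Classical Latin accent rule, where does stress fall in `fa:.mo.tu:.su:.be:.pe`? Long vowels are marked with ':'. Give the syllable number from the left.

5

Classical Latin: stress the penult if heavy (long vowel or closed), else the antepenult.
Weights: 4 su: H, 5 be: H, 6 pe L.
The penult (syllable 5, be:) is heavy, so it takes stress.
Stress on syllable 5: fa:.mo.tu:.su:.ˈbe:.pe.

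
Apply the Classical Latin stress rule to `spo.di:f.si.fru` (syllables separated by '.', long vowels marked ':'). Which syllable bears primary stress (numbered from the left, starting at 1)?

2

Classical Latin: stress the penult if heavy (long vowel or closed), else the antepenult.
Weights: 2 di:f H, 3 si L, 4 fru L.
The penult (syllable 3, si) is light, so stress falls on the antepenult (syllable 2, di:f).
Stress on syllable 2: spo.ˈdi:f.si.fru.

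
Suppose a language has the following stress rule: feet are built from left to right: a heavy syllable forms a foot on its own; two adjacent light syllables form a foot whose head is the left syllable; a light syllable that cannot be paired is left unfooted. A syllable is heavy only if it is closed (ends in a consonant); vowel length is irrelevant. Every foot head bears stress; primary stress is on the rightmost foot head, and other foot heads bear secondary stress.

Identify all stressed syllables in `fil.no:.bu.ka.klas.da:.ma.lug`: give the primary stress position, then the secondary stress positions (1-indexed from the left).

primary 8, secondary 1, 2, 5, 6

Weights: 1 fil H, 2 no: L, 3 bu L, 4 ka L, 5 klas H, 6 da: L, 7 ma L, 8 lug H.
Parse left to right (heavy = foot alone; LL = one foot; stranded L unfooted): (ˈfil) (ˈno:.bu) ka (ˈklas) (ˈda:.ma) (ˈlug).
Foot heads: 1, 2, 5, 6, 8.
Primary stress on the rightmost head = syllable 8.
Secondary stress on 1, 2, 5, 6: ˌfil.ˌno:.bu.ka.ˌklas.ˌda:.ma.ˈlug.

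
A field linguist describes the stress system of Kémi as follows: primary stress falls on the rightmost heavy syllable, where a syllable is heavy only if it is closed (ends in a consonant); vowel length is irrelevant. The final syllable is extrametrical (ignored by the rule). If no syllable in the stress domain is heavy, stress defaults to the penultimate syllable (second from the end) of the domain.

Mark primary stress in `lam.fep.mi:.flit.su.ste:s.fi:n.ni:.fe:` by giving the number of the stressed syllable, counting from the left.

7

The final syllable (9, fe:) is extrametrical; the stress domain is syllables 1–8.
Weights: 1 lam H, 2 fep H, 3 mi: L, 4 flit H, 5 su L, 6 ste:s H, 7 fi:n H, 8 ni: L.
Heavy syllables in the domain: 1, 2, 4, 6, 7. The rightmost is syllable 7 (fi:n).
Primary stress: syllable 7 → lam.fep.mi:.flit.su.ste:s.ˈfi:n.ni:.fe:.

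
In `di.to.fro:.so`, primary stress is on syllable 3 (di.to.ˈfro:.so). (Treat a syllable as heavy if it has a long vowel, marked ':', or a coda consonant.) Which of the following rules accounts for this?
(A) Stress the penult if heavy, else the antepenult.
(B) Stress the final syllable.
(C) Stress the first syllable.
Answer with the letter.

A

Rule A → syllable 3 ✓.
Rule B → syllable 4 (observed: 3).
Rule C → syllable 1 (observed: 3).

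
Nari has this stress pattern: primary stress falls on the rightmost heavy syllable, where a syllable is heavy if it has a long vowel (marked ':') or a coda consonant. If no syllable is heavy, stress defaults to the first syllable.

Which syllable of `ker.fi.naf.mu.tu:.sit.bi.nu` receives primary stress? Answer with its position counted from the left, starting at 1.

6

Weights: 1 ker H, 2 fi L, 3 naf H, 4 mu L, 5 tu: H, 6 sit H, 7 bi L, 8 nu L.
Heavy syllables in the domain: 1, 3, 5, 6. The rightmost is syllable 6 (sit).
Primary stress: syllable 6 → ker.fi.naf.mu.tu:.ˈsit.bi.nu.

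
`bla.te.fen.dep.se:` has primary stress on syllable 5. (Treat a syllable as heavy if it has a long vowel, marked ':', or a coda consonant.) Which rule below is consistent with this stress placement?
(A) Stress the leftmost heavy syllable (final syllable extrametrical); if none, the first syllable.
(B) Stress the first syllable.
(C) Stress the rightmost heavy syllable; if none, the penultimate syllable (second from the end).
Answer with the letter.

C

Rule A → syllable 3 (observed: 5).
Rule B → syllable 1 (observed: 5).
Rule C → syllable 5 ✓.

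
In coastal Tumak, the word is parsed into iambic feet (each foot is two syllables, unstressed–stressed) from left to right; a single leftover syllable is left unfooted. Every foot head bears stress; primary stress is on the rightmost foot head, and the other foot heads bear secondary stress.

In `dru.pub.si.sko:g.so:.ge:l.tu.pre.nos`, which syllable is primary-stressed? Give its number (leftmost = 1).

8

Parse left to right into iambic (σˈσ) feet: (dru.ˈpub) (si.ˈsko:g) (so:.ˈge:l) (tu.ˈpre) nos. Syllable 9 is left unfooted.
Foot heads (stressed positions): 2, 4, 6, 8.
End Rule Rightmost: primary stress on the rightmost head = syllable 8.
Primary stress: syllable 8 → dru.pub.si.sko:g.so:.ge:l.tu.ˈpre.nos.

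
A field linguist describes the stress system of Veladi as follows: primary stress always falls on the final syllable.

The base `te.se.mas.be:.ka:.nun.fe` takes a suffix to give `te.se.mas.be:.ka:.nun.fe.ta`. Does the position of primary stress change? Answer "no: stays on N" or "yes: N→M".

Base `te.se.mas.be:.ka:.nun.fe` (7 syllables):
  The word has 7 syllables; the final syllable is syllable 7 (fe).
  → primary stress on syllable 7.
Suffixed `te.se.mas.be:.ka:.nun.fe.ta` (8 syllables):
  The word has 8 syllables; the final syllable is syllable 8 (ta).
  → primary stress on syllable 8.

yes: 7→8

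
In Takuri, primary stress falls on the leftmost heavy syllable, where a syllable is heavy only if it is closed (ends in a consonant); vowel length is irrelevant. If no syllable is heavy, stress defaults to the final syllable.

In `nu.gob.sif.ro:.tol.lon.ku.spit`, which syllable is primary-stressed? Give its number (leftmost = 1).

Weights: 1 nu L, 2 gob H, 3 sif H, 4 ro: L, 5 tol H, 6 lon H, 7 ku L, 8 spit H.
Heavy syllables in the domain: 2, 3, 5, 6, 8. The leftmost is syllable 2 (gob).
Primary stress: syllable 2 → nu.ˈgob.sif.ro:.tol.lon.ku.spit.

2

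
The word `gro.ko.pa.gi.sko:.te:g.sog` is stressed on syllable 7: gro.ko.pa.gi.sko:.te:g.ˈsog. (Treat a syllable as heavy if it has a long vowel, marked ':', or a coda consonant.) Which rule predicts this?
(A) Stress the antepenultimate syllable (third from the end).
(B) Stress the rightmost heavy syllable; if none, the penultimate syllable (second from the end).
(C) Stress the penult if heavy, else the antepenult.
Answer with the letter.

Rule A → syllable 5 (observed: 7).
Rule B → syllable 7 ✓.
Rule C → syllable 6 (observed: 7).

B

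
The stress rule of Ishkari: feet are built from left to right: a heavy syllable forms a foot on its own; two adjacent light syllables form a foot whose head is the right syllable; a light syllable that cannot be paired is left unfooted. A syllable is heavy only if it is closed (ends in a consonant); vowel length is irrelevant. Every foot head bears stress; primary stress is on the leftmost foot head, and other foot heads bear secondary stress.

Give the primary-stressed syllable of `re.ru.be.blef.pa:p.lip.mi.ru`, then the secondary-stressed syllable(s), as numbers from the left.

primary 2, secondary 4, 5, 6, 8

Weights: 1 re L, 2 ru L, 3 be L, 4 blef H, 5 pa:p H, 6 lip H, 7 mi L, 8 ru L.
Parse left to right (heavy = foot alone; LL = one foot; stranded L unfooted): (re.ˈru) be (ˈblef) (ˈpa:p) (ˈlip) (mi.ˈru).
Foot heads: 2, 4, 5, 6, 8.
Primary stress on the leftmost head = syllable 2.
Secondary stress on 4, 5, 6, 8: re.ˈru.be.ˌblef.ˌpa:p.ˌlip.mi.ˌru.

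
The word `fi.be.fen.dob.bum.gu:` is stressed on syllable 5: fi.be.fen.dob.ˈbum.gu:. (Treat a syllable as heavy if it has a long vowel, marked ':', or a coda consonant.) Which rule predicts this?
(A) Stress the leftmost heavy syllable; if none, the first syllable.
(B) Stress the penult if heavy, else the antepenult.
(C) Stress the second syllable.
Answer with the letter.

B

Rule A → syllable 3 (observed: 5).
Rule B → syllable 5 ✓.
Rule C → syllable 2 (observed: 5).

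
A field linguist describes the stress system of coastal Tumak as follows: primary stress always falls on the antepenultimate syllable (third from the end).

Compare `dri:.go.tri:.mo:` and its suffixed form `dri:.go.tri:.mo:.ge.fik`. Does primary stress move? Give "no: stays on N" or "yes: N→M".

Base `dri:.go.tri:.mo:` (4 syllables):
  The word has 4 syllables; the antepenultimate syllable (third from the end) is syllable 2 (go).
  → primary stress on syllable 2.
Suffixed `dri:.go.tri:.mo:.ge.fik` (6 syllables):
  The word has 6 syllables; the antepenultimate syllable (third from the end) is syllable 4 (mo:).
  → primary stress on syllable 4.

yes: 2→4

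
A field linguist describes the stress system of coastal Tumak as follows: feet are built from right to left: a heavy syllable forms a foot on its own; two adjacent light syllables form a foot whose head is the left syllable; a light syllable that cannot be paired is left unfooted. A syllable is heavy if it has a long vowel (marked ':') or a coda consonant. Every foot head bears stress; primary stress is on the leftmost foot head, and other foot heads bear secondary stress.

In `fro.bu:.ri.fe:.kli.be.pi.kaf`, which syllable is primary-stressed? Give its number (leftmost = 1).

2

Weights: 1 fro L, 2 bu: H, 3 ri L, 4 fe: H, 5 kli L, 6 be L, 7 pi L, 8 kaf H.
Parse right to left (heavy = foot alone; LL = one foot; stranded L unfooted): fro (ˈbu:) ri (ˈfe:) kli (ˈbe.pi) (ˈkaf).
Foot heads: 2, 4, 6, 8.
Primary stress on the leftmost head = syllable 2.
Primary stress: syllable 2 → fro.ˈbu:.ri.fe:.kli.be.pi.kaf.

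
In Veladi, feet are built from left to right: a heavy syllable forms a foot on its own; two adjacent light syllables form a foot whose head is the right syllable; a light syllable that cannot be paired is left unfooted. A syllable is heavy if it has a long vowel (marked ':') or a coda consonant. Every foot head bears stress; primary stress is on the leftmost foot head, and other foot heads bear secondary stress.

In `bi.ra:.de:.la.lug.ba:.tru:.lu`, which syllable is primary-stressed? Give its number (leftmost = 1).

2

Weights: 1 bi L, 2 ra: H, 3 de: H, 4 la L, 5 lug H, 6 ba: H, 7 tru: H, 8 lu L.
Parse left to right (heavy = foot alone; LL = one foot; stranded L unfooted): bi (ˈra:) (ˈde:) la (ˈlug) (ˈba:) (ˈtru:) lu.
Foot heads: 2, 3, 5, 6, 7.
Primary stress on the leftmost head = syllable 2.
Primary stress: syllable 2 → bi.ˈra:.de:.la.lug.ba:.tru:.lu.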